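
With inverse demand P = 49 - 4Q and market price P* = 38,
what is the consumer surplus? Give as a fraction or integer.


Maximum willingness to pay (at Q=0): P_max = 49
Quantity demanded at P* = 38:
Q* = (49 - 38)/4 = 11/4
CS = (1/2) * Q* * (P_max - P*)
CS = (1/2) * 11/4 * (49 - 38)
CS = (1/2) * 11/4 * 11 = 121/8

121/8


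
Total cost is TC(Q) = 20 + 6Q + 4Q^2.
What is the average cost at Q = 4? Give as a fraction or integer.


TC(4) = 20 + 6*4 + 4*4^2
TC(4) = 20 + 24 + 64 = 108
AC = TC/Q = 108/4 = 27

27


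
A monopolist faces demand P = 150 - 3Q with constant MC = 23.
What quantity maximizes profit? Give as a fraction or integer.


TR = P*Q = (150 - 3Q)Q = 150Q - 3Q^2
MR = dTR/dQ = 150 - 6Q
Set MR = MC:
150 - 6Q = 23
127 = 6Q
Q* = 127/6 = 127/6

127/6


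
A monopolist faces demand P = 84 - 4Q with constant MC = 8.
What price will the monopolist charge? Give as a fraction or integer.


MR = 84 - 8Q
Set MR = MC: 84 - 8Q = 8
Q* = 19/2
Substitute into demand:
P* = 84 - 4*19/2 = 46

46


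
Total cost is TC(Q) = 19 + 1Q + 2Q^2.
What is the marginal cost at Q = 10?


MC = dTC/dQ = 1 + 2*2*Q
At Q = 10:
MC = 1 + 4*10
MC = 1 + 40 = 41

41


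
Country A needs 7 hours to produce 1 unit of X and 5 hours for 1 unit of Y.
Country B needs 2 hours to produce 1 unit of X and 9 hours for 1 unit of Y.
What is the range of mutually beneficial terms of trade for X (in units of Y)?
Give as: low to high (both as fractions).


Opportunity cost of X for Country A = hours_X / hours_Y = 7/5 = 7/5 units of Y
Opportunity cost of X for Country B = hours_X / hours_Y = 2/9 = 2/9 units of Y
Terms of trade must be between the two opportunity costs.
Range: 2/9 to 7/5

2/9 to 7/5


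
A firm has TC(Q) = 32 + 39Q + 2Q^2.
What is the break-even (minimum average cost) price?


AC(Q) = 32/Q + 39 + 2Q
To minimize: dAC/dQ = -32/Q^2 + 2 = 0
Q^2 = 32/2 = 16
Q* = 4
Min AC = 32/4 + 39 + 2*4
Min AC = 8 + 39 + 8 = 55

55


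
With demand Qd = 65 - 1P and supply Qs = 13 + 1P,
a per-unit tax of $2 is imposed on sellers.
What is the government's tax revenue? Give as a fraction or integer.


With tax on sellers, new supply: Qs' = 13 + 1(P - 2)
= 11 + 1P
New equilibrium quantity:
Q_new = 38
Tax revenue = tax * Q_new = 2 * 38 = 76

76


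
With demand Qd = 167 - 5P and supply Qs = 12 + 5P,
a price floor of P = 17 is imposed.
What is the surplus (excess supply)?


At P = 17:
Qd = 167 - 5*17 = 82
Qs = 12 + 5*17 = 97
Surplus = Qs - Qd = 97 - 82 = 15

15


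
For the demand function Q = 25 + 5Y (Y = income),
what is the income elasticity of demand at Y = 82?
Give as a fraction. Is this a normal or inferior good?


dQ/dY = 5
At Y = 82: Q = 25 + 5*82 = 435
Ey = (dQ/dY)(Y/Q) = 5 * 82 / 435 = 82/87
Since Ey > 0, this is a normal good.

82/87 (normal good)


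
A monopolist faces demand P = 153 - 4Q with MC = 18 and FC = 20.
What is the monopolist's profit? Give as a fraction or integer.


MR = MC: 153 - 8Q = 18
Q* = 135/8
P* = 153 - 4*135/8 = 171/2
Profit = (P* - MC)*Q* - FC
= (171/2 - 18)*135/8 - 20
= 135/2*135/8 - 20
= 18225/16 - 20 = 17905/16

17905/16


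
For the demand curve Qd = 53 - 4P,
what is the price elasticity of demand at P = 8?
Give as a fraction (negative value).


dQ/dP = -4
At P = 8: Q = 53 - 4*8 = 21
E = (dQ/dP)(P/Q) = (-4)(8/21) = -32/21

-32/21


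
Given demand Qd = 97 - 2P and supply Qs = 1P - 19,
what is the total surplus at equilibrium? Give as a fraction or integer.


Find equilibrium: 97 - 2P = 1P - 19
97 + 19 = 3P
P* = 116/3 = 116/3
Q* = 1*116/3 - 19 = 59/3
Inverse demand: P = 97/2 - Q/2, so P_max = 97/2
Inverse supply: P = 19 + Q/1, so P_min = 19
CS = (1/2) * 59/3 * (97/2 - 116/3) = 3481/36
PS = (1/2) * 59/3 * (116/3 - 19) = 3481/18
TS = CS + PS = 3481/36 + 3481/18 = 3481/12

3481/12


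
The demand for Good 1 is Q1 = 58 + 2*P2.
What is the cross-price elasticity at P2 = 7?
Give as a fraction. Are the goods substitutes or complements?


dQ1/dP2 = 2
At P2 = 7: Q1 = 58 + 2*7 = 72
Exy = (dQ1/dP2)(P2/Q1) = 2 * 7 / 72 = 7/36
Since Exy > 0, the goods are substitutes.

7/36 (substitutes)


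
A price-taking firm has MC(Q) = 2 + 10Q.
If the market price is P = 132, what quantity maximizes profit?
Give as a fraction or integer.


In perfect competition, profit is maximized where P = MC.
132 = 2 + 10Q
130 = 10Q
Q* = 130/10 = 13

13


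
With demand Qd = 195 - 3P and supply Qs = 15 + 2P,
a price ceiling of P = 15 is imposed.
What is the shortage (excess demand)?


At P = 15:
Qd = 195 - 3*15 = 150
Qs = 15 + 2*15 = 45
Shortage = Qd - Qs = 150 - 45 = 105

105


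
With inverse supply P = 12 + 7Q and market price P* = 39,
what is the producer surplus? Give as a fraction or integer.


Minimum supply price (at Q=0): P_min = 12
Quantity supplied at P* = 39:
Q* = (39 - 12)/7 = 27/7
PS = (1/2) * Q* * (P* - P_min)
PS = (1/2) * 27/7 * (39 - 12)
PS = (1/2) * 27/7 * 27 = 729/14

729/14


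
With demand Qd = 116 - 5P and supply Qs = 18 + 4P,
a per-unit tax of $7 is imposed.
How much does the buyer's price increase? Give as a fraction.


With a per-unit tax, the buyer's price increase depends on relative slopes.
Supply slope: d = 4, Demand slope: b = 5
Buyer's price increase = d * tax / (b + d)
= 4 * 7 / (5 + 4)
= 28 / 9 = 28/9

28/9


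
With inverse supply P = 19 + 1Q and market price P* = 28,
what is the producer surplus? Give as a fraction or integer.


Minimum supply price (at Q=0): P_min = 19
Quantity supplied at P* = 28:
Q* = (28 - 19)/1 = 9
PS = (1/2) * Q* * (P* - P_min)
PS = (1/2) * 9 * (28 - 19)
PS = (1/2) * 9 * 9 = 81/2

81/2


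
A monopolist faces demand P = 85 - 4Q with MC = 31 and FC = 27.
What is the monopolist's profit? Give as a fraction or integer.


MR = MC: 85 - 8Q = 31
Q* = 27/4
P* = 85 - 4*27/4 = 58
Profit = (P* - MC)*Q* - FC
= (58 - 31)*27/4 - 27
= 27*27/4 - 27
= 729/4 - 27 = 621/4

621/4


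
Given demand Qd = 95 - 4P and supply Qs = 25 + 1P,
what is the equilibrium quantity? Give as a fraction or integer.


First find equilibrium price:
95 - 4P = 25 + 1P
P* = 70/5 = 14
Then substitute into demand:
Q* = 95 - 4 * 14 = 39

39


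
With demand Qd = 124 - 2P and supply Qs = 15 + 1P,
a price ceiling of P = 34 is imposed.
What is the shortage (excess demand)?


At P = 34:
Qd = 124 - 2*34 = 56
Qs = 15 + 1*34 = 49
Shortage = Qd - Qs = 56 - 49 = 7

7


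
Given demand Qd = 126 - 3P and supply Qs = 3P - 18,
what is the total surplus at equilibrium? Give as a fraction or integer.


Find equilibrium: 126 - 3P = 3P - 18
126 + 18 = 6P
P* = 144/6 = 24
Q* = 3*24 - 18 = 54
Inverse demand: P = 42 - Q/3, so P_max = 42
Inverse supply: P = 6 + Q/3, so P_min = 6
CS = (1/2) * 54 * (42 - 24) = 486
PS = (1/2) * 54 * (24 - 6) = 486
TS = CS + PS = 486 + 486 = 972

972


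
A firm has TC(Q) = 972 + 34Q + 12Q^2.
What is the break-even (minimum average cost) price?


AC(Q) = 972/Q + 34 + 12Q
To minimize: dAC/dQ = -972/Q^2 + 12 = 0
Q^2 = 972/12 = 81
Q* = 9
Min AC = 972/9 + 34 + 12*9
Min AC = 108 + 34 + 108 = 250

250


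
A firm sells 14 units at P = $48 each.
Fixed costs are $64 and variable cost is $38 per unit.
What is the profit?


Total Revenue = P * Q = 48 * 14 = $672
Total Cost = FC + VC*Q = 64 + 38*14 = $596
Profit = TR - TC = 672 - 596 = $76

$76


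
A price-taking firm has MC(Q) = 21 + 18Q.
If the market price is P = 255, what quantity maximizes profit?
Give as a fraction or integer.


In perfect competition, profit is maximized where P = MC.
255 = 21 + 18Q
234 = 18Q
Q* = 234/18 = 13

13


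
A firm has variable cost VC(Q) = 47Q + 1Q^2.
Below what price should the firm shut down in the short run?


AVC(Q) = VC(Q)/Q = 47 + 1Q
AVC is increasing in Q, so minimum AVC is at Q -> 0+.
Min AVC = 47
The firm should shut down if P < 47.

47


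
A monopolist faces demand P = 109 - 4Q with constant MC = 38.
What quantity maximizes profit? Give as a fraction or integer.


TR = P*Q = (109 - 4Q)Q = 109Q - 4Q^2
MR = dTR/dQ = 109 - 8Q
Set MR = MC:
109 - 8Q = 38
71 = 8Q
Q* = 71/8 = 71/8

71/8


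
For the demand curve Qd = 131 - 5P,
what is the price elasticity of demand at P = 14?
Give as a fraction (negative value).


dQ/dP = -5
At P = 14: Q = 131 - 5*14 = 61
E = (dQ/dP)(P/Q) = (-5)(14/61) = -70/61

-70/61


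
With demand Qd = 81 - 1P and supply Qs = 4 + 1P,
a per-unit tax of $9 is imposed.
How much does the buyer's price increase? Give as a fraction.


With a per-unit tax, the buyer's price increase depends on relative slopes.
Supply slope: d = 1, Demand slope: b = 1
Buyer's price increase = d * tax / (b + d)
= 1 * 9 / (1 + 1)
= 9 / 2 = 9/2

9/2


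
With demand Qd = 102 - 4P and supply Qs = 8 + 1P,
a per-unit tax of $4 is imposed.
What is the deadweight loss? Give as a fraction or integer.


Pre-tax equilibrium quantity: Q* = 134/5
Post-tax equilibrium quantity: Q_tax = 118/5
Reduction in quantity: Q* - Q_tax = 16/5
DWL = (1/2) * tax * (Q* - Q_tax)
DWL = (1/2) * 4 * 16/5 = 32/5

32/5


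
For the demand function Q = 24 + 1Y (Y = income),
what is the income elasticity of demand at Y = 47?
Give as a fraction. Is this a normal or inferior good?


dQ/dY = 1
At Y = 47: Q = 24 + 1*47 = 71
Ey = (dQ/dY)(Y/Q) = 1 * 47 / 71 = 47/71
Since Ey > 0, this is a normal good.

47/71 (normal good)


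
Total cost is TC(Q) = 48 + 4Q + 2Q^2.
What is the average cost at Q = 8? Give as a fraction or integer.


TC(8) = 48 + 4*8 + 2*8^2
TC(8) = 48 + 32 + 128 = 208
AC = TC/Q = 208/8 = 26

26


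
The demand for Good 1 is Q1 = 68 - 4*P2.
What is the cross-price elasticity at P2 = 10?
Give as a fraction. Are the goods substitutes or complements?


dQ1/dP2 = -4
At P2 = 10: Q1 = 68 - 4*10 = 28
Exy = (dQ1/dP2)(P2/Q1) = -4 * 10 / 28 = -10/7
Since Exy < 0, the goods are complements.

-10/7 (complements)


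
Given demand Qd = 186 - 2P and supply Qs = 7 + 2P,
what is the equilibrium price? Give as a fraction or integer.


At equilibrium, Qd = Qs.
186 - 2P = 7 + 2P
186 - 7 = 2P + 2P
179 = 4P
P* = 179/4 = 179/4

179/4


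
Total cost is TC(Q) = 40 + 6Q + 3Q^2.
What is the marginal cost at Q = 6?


MC = dTC/dQ = 6 + 2*3*Q
At Q = 6:
MC = 6 + 6*6
MC = 6 + 36 = 42

42


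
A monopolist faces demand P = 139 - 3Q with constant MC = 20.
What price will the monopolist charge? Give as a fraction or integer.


MR = 139 - 6Q
Set MR = MC: 139 - 6Q = 20
Q* = 119/6
Substitute into demand:
P* = 139 - 3*119/6 = 159/2

159/2


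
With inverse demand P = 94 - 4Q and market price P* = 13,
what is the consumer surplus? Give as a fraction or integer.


Maximum willingness to pay (at Q=0): P_max = 94
Quantity demanded at P* = 13:
Q* = (94 - 13)/4 = 81/4
CS = (1/2) * Q* * (P_max - P*)
CS = (1/2) * 81/4 * (94 - 13)
CS = (1/2) * 81/4 * 81 = 6561/8

6561/8


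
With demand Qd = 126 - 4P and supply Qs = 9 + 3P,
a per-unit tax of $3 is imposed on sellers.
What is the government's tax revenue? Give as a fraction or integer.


With tax on sellers, new supply: Qs' = 9 + 3(P - 3)
= 0 + 3P
New equilibrium quantity:
Q_new = 54
Tax revenue = tax * Q_new = 3 * 54 = 162

162


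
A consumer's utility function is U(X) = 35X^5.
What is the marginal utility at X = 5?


MU = dU/dX = 35*5*X^(5-1)
MU = 175*X^4
At X = 5:
MU = 175 * 5^4
MU = 175 * 625 = 109375

109375


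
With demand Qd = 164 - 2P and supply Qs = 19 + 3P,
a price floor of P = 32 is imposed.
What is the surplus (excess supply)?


At P = 32:
Qd = 164 - 2*32 = 100
Qs = 19 + 3*32 = 115
Surplus = Qs - Qd = 115 - 100 = 15

15


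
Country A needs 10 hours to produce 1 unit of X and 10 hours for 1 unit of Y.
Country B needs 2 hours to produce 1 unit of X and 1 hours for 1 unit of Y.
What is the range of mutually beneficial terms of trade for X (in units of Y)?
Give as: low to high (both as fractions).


Opportunity cost of X for Country A = hours_X / hours_Y = 10/10 = 1 units of Y
Opportunity cost of X for Country B = hours_X / hours_Y = 2/1 = 2 units of Y
Terms of trade must be between the two opportunity costs.
Range: 1 to 2

1 to 2


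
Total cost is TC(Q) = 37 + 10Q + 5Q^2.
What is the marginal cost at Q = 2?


MC = dTC/dQ = 10 + 2*5*Q
At Q = 2:
MC = 10 + 10*2
MC = 10 + 20 = 30

30


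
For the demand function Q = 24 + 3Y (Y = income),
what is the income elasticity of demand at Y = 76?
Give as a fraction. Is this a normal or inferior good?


dQ/dY = 3
At Y = 76: Q = 24 + 3*76 = 252
Ey = (dQ/dY)(Y/Q) = 3 * 76 / 252 = 19/21
Since Ey > 0, this is a normal good.

19/21 (normal good)


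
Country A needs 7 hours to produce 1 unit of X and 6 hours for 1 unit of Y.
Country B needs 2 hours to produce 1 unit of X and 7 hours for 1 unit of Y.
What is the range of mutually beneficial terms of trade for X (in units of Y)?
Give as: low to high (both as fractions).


Opportunity cost of X for Country A = hours_X / hours_Y = 7/6 = 7/6 units of Y
Opportunity cost of X for Country B = hours_X / hours_Y = 2/7 = 2/7 units of Y
Terms of trade must be between the two opportunity costs.
Range: 2/7 to 7/6

2/7 to 7/6


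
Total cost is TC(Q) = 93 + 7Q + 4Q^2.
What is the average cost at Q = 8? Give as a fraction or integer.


TC(8) = 93 + 7*8 + 4*8^2
TC(8) = 93 + 56 + 256 = 405
AC = TC/Q = 405/8 = 405/8

405/8


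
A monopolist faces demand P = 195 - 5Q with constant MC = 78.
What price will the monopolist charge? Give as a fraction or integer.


MR = 195 - 10Q
Set MR = MC: 195 - 10Q = 78
Q* = 117/10
Substitute into demand:
P* = 195 - 5*117/10 = 273/2

273/2


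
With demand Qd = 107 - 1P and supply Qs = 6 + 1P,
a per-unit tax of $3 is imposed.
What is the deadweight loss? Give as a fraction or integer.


Pre-tax equilibrium quantity: Q* = 113/2
Post-tax equilibrium quantity: Q_tax = 55
Reduction in quantity: Q* - Q_tax = 3/2
DWL = (1/2) * tax * (Q* - Q_tax)
DWL = (1/2) * 3 * 3/2 = 9/4

9/4


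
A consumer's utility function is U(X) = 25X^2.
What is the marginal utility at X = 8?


MU = dU/dX = 25*2*X^(2-1)
MU = 50*X^1
At X = 8:
MU = 50 * 8^1
MU = 50 * 8 = 400

400


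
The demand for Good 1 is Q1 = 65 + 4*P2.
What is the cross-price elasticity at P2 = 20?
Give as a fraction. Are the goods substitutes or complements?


dQ1/dP2 = 4
At P2 = 20: Q1 = 65 + 4*20 = 145
Exy = (dQ1/dP2)(P2/Q1) = 4 * 20 / 145 = 16/29
Since Exy > 0, the goods are substitutes.

16/29 (substitutes)


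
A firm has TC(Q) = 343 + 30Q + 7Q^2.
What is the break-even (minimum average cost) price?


AC(Q) = 343/Q + 30 + 7Q
To minimize: dAC/dQ = -343/Q^2 + 7 = 0
Q^2 = 343/7 = 49
Q* = 7
Min AC = 343/7 + 30 + 7*7
Min AC = 49 + 30 + 49 = 128

128


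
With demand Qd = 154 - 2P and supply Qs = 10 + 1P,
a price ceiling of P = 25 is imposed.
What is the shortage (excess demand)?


At P = 25:
Qd = 154 - 2*25 = 104
Qs = 10 + 1*25 = 35
Shortage = Qd - Qs = 104 - 35 = 69

69


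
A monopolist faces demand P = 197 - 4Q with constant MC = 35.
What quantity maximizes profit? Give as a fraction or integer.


TR = P*Q = (197 - 4Q)Q = 197Q - 4Q^2
MR = dTR/dQ = 197 - 8Q
Set MR = MC:
197 - 8Q = 35
162 = 8Q
Q* = 162/8 = 81/4

81/4


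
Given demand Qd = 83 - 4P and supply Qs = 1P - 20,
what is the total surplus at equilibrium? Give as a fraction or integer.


Find equilibrium: 83 - 4P = 1P - 20
83 + 20 = 5P
P* = 103/5 = 103/5
Q* = 1*103/5 - 20 = 3/5
Inverse demand: P = 83/4 - Q/4, so P_max = 83/4
Inverse supply: P = 20 + Q/1, so P_min = 20
CS = (1/2) * 3/5 * (83/4 - 103/5) = 9/200
PS = (1/2) * 3/5 * (103/5 - 20) = 9/50
TS = CS + PS = 9/200 + 9/50 = 9/40

9/40


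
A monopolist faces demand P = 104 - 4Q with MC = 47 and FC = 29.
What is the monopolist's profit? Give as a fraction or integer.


MR = MC: 104 - 8Q = 47
Q* = 57/8
P* = 104 - 4*57/8 = 151/2
Profit = (P* - MC)*Q* - FC
= (151/2 - 47)*57/8 - 29
= 57/2*57/8 - 29
= 3249/16 - 29 = 2785/16

2785/16


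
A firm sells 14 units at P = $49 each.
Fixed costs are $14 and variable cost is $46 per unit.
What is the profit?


Total Revenue = P * Q = 49 * 14 = $686
Total Cost = FC + VC*Q = 14 + 46*14 = $658
Profit = TR - TC = 686 - 658 = $28

$28


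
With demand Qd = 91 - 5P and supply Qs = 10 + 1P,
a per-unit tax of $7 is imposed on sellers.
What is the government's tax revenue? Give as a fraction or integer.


With tax on sellers, new supply: Qs' = 10 + 1(P - 7)
= 3 + 1P
New equilibrium quantity:
Q_new = 53/3
Tax revenue = tax * Q_new = 7 * 53/3 = 371/3

371/3


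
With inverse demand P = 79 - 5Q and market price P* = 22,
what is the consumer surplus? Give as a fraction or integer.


Maximum willingness to pay (at Q=0): P_max = 79
Quantity demanded at P* = 22:
Q* = (79 - 22)/5 = 57/5
CS = (1/2) * Q* * (P_max - P*)
CS = (1/2) * 57/5 * (79 - 22)
CS = (1/2) * 57/5 * 57 = 3249/10

3249/10


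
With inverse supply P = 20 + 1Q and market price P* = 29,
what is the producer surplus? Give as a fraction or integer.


Minimum supply price (at Q=0): P_min = 20
Quantity supplied at P* = 29:
Q* = (29 - 20)/1 = 9
PS = (1/2) * Q* * (P* - P_min)
PS = (1/2) * 9 * (29 - 20)
PS = (1/2) * 9 * 9 = 81/2

81/2


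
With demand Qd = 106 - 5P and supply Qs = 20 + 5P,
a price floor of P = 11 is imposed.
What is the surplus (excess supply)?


At P = 11:
Qd = 106 - 5*11 = 51
Qs = 20 + 5*11 = 75
Surplus = Qs - Qd = 75 - 51 = 24

24


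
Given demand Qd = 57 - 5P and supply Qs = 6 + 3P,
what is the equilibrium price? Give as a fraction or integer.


At equilibrium, Qd = Qs.
57 - 5P = 6 + 3P
57 - 6 = 5P + 3P
51 = 8P
P* = 51/8 = 51/8

51/8


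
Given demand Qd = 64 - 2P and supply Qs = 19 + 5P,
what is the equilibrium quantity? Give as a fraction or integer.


First find equilibrium price:
64 - 2P = 19 + 5P
P* = 45/7 = 45/7
Then substitute into demand:
Q* = 64 - 2 * 45/7 = 358/7

358/7


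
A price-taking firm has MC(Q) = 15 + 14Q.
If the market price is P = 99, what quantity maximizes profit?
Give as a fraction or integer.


In perfect competition, profit is maximized where P = MC.
99 = 15 + 14Q
84 = 14Q
Q* = 84/14 = 6

6


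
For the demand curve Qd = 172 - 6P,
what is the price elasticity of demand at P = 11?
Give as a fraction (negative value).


dQ/dP = -6
At P = 11: Q = 172 - 6*11 = 106
E = (dQ/dP)(P/Q) = (-6)(11/106) = -33/53

-33/53


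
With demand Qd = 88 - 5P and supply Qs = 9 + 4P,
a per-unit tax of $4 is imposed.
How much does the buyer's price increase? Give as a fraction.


With a per-unit tax, the buyer's price increase depends on relative slopes.
Supply slope: d = 4, Demand slope: b = 5
Buyer's price increase = d * tax / (b + d)
= 4 * 4 / (5 + 4)
= 16 / 9 = 16/9

16/9


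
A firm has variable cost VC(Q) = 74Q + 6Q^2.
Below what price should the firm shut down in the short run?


AVC(Q) = VC(Q)/Q = 74 + 6Q
AVC is increasing in Q, so minimum AVC is at Q -> 0+.
Min AVC = 74
The firm should shut down if P < 74.

74


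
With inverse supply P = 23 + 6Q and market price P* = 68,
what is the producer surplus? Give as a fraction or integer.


Minimum supply price (at Q=0): P_min = 23
Quantity supplied at P* = 68:
Q* = (68 - 23)/6 = 15/2
PS = (1/2) * Q* * (P* - P_min)
PS = (1/2) * 15/2 * (68 - 23)
PS = (1/2) * 15/2 * 45 = 675/4

675/4


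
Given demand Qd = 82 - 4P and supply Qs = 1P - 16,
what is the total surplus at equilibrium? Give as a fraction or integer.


Find equilibrium: 82 - 4P = 1P - 16
82 + 16 = 5P
P* = 98/5 = 98/5
Q* = 1*98/5 - 16 = 18/5
Inverse demand: P = 41/2 - Q/4, so P_max = 41/2
Inverse supply: P = 16 + Q/1, so P_min = 16
CS = (1/2) * 18/5 * (41/2 - 98/5) = 81/50
PS = (1/2) * 18/5 * (98/5 - 16) = 162/25
TS = CS + PS = 81/50 + 162/25 = 81/10

81/10


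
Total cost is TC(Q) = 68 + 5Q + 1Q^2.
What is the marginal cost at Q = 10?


MC = dTC/dQ = 5 + 2*1*Q
At Q = 10:
MC = 5 + 2*10
MC = 5 + 20 = 25

25


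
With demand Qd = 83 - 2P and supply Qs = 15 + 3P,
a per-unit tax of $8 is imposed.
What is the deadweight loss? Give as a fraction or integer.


Pre-tax equilibrium quantity: Q* = 279/5
Post-tax equilibrium quantity: Q_tax = 231/5
Reduction in quantity: Q* - Q_tax = 48/5
DWL = (1/2) * tax * (Q* - Q_tax)
DWL = (1/2) * 8 * 48/5 = 192/5

192/5


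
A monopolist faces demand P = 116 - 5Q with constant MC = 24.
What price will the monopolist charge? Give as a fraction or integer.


MR = 116 - 10Q
Set MR = MC: 116 - 10Q = 24
Q* = 46/5
Substitute into demand:
P* = 116 - 5*46/5 = 70

70


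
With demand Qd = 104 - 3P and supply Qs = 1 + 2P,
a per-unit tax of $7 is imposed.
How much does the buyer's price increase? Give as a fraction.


With a per-unit tax, the buyer's price increase depends on relative slopes.
Supply slope: d = 2, Demand slope: b = 3
Buyer's price increase = d * tax / (b + d)
= 2 * 7 / (3 + 2)
= 14 / 5 = 14/5

14/5


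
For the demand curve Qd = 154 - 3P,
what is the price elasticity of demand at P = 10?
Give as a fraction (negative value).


dQ/dP = -3
At P = 10: Q = 154 - 3*10 = 124
E = (dQ/dP)(P/Q) = (-3)(10/124) = -15/62

-15/62


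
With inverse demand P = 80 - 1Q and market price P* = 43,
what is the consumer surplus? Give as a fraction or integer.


Maximum willingness to pay (at Q=0): P_max = 80
Quantity demanded at P* = 43:
Q* = (80 - 43)/1 = 37
CS = (1/2) * Q* * (P_max - P*)
CS = (1/2) * 37 * (80 - 43)
CS = (1/2) * 37 * 37 = 1369/2

1369/2


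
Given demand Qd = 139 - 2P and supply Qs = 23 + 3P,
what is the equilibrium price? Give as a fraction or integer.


At equilibrium, Qd = Qs.
139 - 2P = 23 + 3P
139 - 23 = 2P + 3P
116 = 5P
P* = 116/5 = 116/5

116/5


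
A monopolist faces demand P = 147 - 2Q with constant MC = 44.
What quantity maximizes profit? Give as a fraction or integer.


TR = P*Q = (147 - 2Q)Q = 147Q - 2Q^2
MR = dTR/dQ = 147 - 4Q
Set MR = MC:
147 - 4Q = 44
103 = 4Q
Q* = 103/4 = 103/4

103/4


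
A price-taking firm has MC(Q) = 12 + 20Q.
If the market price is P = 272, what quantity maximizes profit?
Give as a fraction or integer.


In perfect competition, profit is maximized where P = MC.
272 = 12 + 20Q
260 = 20Q
Q* = 260/20 = 13

13


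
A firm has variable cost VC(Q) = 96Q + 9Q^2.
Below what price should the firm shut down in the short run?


AVC(Q) = VC(Q)/Q = 96 + 9Q
AVC is increasing in Q, so minimum AVC is at Q -> 0+.
Min AVC = 96
The firm should shut down if P < 96.

96


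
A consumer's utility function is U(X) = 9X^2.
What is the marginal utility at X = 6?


MU = dU/dX = 9*2*X^(2-1)
MU = 18*X^1
At X = 6:
MU = 18 * 6^1
MU = 18 * 6 = 108

108


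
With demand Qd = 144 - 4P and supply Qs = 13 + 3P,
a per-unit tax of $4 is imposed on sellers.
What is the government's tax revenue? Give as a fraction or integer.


With tax on sellers, new supply: Qs' = 13 + 3(P - 4)
= 1 + 3P
New equilibrium quantity:
Q_new = 436/7
Tax revenue = tax * Q_new = 4 * 436/7 = 1744/7

1744/7


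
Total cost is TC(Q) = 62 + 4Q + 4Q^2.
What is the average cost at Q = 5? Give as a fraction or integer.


TC(5) = 62 + 4*5 + 4*5^2
TC(5) = 62 + 20 + 100 = 182
AC = TC/Q = 182/5 = 182/5

182/5


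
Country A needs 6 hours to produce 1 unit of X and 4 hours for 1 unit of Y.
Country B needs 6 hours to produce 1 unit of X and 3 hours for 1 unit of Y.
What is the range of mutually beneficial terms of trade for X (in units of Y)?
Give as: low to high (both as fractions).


Opportunity cost of X for Country A = hours_X / hours_Y = 6/4 = 3/2 units of Y
Opportunity cost of X for Country B = hours_X / hours_Y = 6/3 = 2 units of Y
Terms of trade must be between the two opportunity costs.
Range: 3/2 to 2

3/2 to 2


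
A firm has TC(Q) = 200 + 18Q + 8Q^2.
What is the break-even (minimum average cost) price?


AC(Q) = 200/Q + 18 + 8Q
To minimize: dAC/dQ = -200/Q^2 + 8 = 0
Q^2 = 200/8 = 25
Q* = 5
Min AC = 200/5 + 18 + 8*5
Min AC = 40 + 18 + 40 = 98

98


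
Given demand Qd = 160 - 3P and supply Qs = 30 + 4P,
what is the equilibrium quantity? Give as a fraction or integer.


First find equilibrium price:
160 - 3P = 30 + 4P
P* = 130/7 = 130/7
Then substitute into demand:
Q* = 160 - 3 * 130/7 = 730/7

730/7


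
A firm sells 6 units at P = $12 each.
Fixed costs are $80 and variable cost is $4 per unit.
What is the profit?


Total Revenue = P * Q = 12 * 6 = $72
Total Cost = FC + VC*Q = 80 + 4*6 = $104
Profit = TR - TC = 72 - 104 = $-32

$-32


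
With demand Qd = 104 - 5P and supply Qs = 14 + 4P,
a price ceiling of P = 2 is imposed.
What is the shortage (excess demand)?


At P = 2:
Qd = 104 - 5*2 = 94
Qs = 14 + 4*2 = 22
Shortage = Qd - Qs = 94 - 22 = 72

72


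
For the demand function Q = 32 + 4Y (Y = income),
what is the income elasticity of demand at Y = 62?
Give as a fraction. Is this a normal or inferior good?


dQ/dY = 4
At Y = 62: Q = 32 + 4*62 = 280
Ey = (dQ/dY)(Y/Q) = 4 * 62 / 280 = 31/35
Since Ey > 0, this is a normal good.

31/35 (normal good)


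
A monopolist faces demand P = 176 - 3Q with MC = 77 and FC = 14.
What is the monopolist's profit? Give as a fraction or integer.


MR = MC: 176 - 6Q = 77
Q* = 33/2
P* = 176 - 3*33/2 = 253/2
Profit = (P* - MC)*Q* - FC
= (253/2 - 77)*33/2 - 14
= 99/2*33/2 - 14
= 3267/4 - 14 = 3211/4

3211/4


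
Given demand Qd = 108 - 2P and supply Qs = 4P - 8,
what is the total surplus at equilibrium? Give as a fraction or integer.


Find equilibrium: 108 - 2P = 4P - 8
108 + 8 = 6P
P* = 116/6 = 58/3
Q* = 4*58/3 - 8 = 208/3
Inverse demand: P = 54 - Q/2, so P_max = 54
Inverse supply: P = 2 + Q/4, so P_min = 2
CS = (1/2) * 208/3 * (54 - 58/3) = 10816/9
PS = (1/2) * 208/3 * (58/3 - 2) = 5408/9
TS = CS + PS = 10816/9 + 5408/9 = 5408/3

5408/3


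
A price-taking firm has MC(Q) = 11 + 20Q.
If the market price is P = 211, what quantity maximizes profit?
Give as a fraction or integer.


In perfect competition, profit is maximized where P = MC.
211 = 11 + 20Q
200 = 20Q
Q* = 200/20 = 10

10


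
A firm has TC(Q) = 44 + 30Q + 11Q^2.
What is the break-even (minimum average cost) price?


AC(Q) = 44/Q + 30 + 11Q
To minimize: dAC/dQ = -44/Q^2 + 11 = 0
Q^2 = 44/11 = 4
Q* = 2
Min AC = 44/2 + 30 + 11*2
Min AC = 22 + 30 + 22 = 74

74


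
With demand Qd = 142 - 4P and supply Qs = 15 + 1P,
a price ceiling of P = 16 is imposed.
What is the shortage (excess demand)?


At P = 16:
Qd = 142 - 4*16 = 78
Qs = 15 + 1*16 = 31
Shortage = Qd - Qs = 78 - 31 = 47

47


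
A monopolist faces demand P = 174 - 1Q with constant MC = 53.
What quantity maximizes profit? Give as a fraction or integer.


TR = P*Q = (174 - 1Q)Q = 174Q - 1Q^2
MR = dTR/dQ = 174 - 2Q
Set MR = MC:
174 - 2Q = 53
121 = 2Q
Q* = 121/2 = 121/2

121/2


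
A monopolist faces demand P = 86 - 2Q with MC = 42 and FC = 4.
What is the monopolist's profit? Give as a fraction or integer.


MR = MC: 86 - 4Q = 42
Q* = 11
P* = 86 - 2*11 = 64
Profit = (P* - MC)*Q* - FC
= (64 - 42)*11 - 4
= 22*11 - 4
= 242 - 4 = 238

238


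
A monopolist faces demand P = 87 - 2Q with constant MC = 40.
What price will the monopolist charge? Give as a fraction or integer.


MR = 87 - 4Q
Set MR = MC: 87 - 4Q = 40
Q* = 47/4
Substitute into demand:
P* = 87 - 2*47/4 = 127/2

127/2


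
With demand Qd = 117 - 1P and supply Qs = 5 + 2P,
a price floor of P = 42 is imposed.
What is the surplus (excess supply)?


At P = 42:
Qd = 117 - 1*42 = 75
Qs = 5 + 2*42 = 89
Surplus = Qs - Qd = 89 - 75 = 14

14


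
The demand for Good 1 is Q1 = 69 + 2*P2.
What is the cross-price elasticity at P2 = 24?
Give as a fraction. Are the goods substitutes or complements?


dQ1/dP2 = 2
At P2 = 24: Q1 = 69 + 2*24 = 117
Exy = (dQ1/dP2)(P2/Q1) = 2 * 24 / 117 = 16/39
Since Exy > 0, the goods are substitutes.

16/39 (substitutes)


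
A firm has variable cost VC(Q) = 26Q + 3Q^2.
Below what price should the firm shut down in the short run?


AVC(Q) = VC(Q)/Q = 26 + 3Q
AVC is increasing in Q, so minimum AVC is at Q -> 0+.
Min AVC = 26
The firm should shut down if P < 26.

26


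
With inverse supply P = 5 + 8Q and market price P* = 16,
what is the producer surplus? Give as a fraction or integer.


Minimum supply price (at Q=0): P_min = 5
Quantity supplied at P* = 16:
Q* = (16 - 5)/8 = 11/8
PS = (1/2) * Q* * (P* - P_min)
PS = (1/2) * 11/8 * (16 - 5)
PS = (1/2) * 11/8 * 11 = 121/16

121/16


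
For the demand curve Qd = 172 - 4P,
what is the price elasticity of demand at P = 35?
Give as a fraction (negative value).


dQ/dP = -4
At P = 35: Q = 172 - 4*35 = 32
E = (dQ/dP)(P/Q) = (-4)(35/32) = -35/8

-35/8


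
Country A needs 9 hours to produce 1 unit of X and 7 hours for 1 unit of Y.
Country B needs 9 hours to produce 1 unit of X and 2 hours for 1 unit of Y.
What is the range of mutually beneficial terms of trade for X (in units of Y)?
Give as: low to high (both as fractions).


Opportunity cost of X for Country A = hours_X / hours_Y = 9/7 = 9/7 units of Y
Opportunity cost of X for Country B = hours_X / hours_Y = 9/2 = 9/2 units of Y
Terms of trade must be between the two opportunity costs.
Range: 9/7 to 9/2

9/7 to 9/2


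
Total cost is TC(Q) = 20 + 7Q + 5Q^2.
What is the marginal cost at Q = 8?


MC = dTC/dQ = 7 + 2*5*Q
At Q = 8:
MC = 7 + 10*8
MC = 7 + 80 = 87

87


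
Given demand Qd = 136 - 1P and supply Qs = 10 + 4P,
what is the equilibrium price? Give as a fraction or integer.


At equilibrium, Qd = Qs.
136 - 1P = 10 + 4P
136 - 10 = 1P + 4P
126 = 5P
P* = 126/5 = 126/5

126/5


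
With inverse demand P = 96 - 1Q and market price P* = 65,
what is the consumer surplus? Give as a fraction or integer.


Maximum willingness to pay (at Q=0): P_max = 96
Quantity demanded at P* = 65:
Q* = (96 - 65)/1 = 31
CS = (1/2) * Q* * (P_max - P*)
CS = (1/2) * 31 * (96 - 65)
CS = (1/2) * 31 * 31 = 961/2

961/2


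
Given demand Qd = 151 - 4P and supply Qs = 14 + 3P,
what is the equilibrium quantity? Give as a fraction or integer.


First find equilibrium price:
151 - 4P = 14 + 3P
P* = 137/7 = 137/7
Then substitute into demand:
Q* = 151 - 4 * 137/7 = 509/7

509/7


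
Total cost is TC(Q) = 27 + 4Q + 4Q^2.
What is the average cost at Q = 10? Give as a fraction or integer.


TC(10) = 27 + 4*10 + 4*10^2
TC(10) = 27 + 40 + 400 = 467
AC = TC/Q = 467/10 = 467/10

467/10


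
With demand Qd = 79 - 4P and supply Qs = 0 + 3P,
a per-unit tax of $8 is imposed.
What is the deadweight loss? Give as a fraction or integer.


Pre-tax equilibrium quantity: Q* = 237/7
Post-tax equilibrium quantity: Q_tax = 141/7
Reduction in quantity: Q* - Q_tax = 96/7
DWL = (1/2) * tax * (Q* - Q_tax)
DWL = (1/2) * 8 * 96/7 = 384/7

384/7


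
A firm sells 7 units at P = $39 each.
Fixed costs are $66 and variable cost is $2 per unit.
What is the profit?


Total Revenue = P * Q = 39 * 7 = $273
Total Cost = FC + VC*Q = 66 + 2*7 = $80
Profit = TR - TC = 273 - 80 = $193

$193


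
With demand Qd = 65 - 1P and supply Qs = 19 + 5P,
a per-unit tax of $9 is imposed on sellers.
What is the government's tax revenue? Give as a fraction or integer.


With tax on sellers, new supply: Qs' = 19 + 5(P - 9)
= 5P - 26
New equilibrium quantity:
Q_new = 299/6
Tax revenue = tax * Q_new = 9 * 299/6 = 897/2

897/2


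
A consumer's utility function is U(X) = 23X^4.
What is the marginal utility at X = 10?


MU = dU/dX = 23*4*X^(4-1)
MU = 92*X^3
At X = 10:
MU = 92 * 10^3
MU = 92 * 1000 = 92000

92000


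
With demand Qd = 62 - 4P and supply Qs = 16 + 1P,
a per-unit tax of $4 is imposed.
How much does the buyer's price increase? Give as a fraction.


With a per-unit tax, the buyer's price increase depends on relative slopes.
Supply slope: d = 1, Demand slope: b = 4
Buyer's price increase = d * tax / (b + d)
= 1 * 4 / (4 + 1)
= 4 / 5 = 4/5

4/5


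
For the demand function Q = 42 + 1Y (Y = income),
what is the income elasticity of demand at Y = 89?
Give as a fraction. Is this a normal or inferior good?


dQ/dY = 1
At Y = 89: Q = 42 + 1*89 = 131
Ey = (dQ/dY)(Y/Q) = 1 * 89 / 131 = 89/131
Since Ey > 0, this is a normal good.

89/131 (normal good)


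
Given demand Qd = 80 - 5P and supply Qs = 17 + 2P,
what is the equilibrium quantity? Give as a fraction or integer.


First find equilibrium price:
80 - 5P = 17 + 2P
P* = 63/7 = 9
Then substitute into demand:
Q* = 80 - 5 * 9 = 35

35


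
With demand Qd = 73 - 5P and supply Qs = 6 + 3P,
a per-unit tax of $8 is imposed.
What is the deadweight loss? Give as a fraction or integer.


Pre-tax equilibrium quantity: Q* = 249/8
Post-tax equilibrium quantity: Q_tax = 129/8
Reduction in quantity: Q* - Q_tax = 15
DWL = (1/2) * tax * (Q* - Q_tax)
DWL = (1/2) * 8 * 15 = 60

60


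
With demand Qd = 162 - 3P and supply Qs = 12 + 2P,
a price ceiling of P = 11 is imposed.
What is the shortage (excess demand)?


At P = 11:
Qd = 162 - 3*11 = 129
Qs = 12 + 2*11 = 34
Shortage = Qd - Qs = 129 - 34 = 95

95


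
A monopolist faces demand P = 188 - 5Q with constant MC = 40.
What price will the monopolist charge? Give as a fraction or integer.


MR = 188 - 10Q
Set MR = MC: 188 - 10Q = 40
Q* = 74/5
Substitute into demand:
P* = 188 - 5*74/5 = 114

114


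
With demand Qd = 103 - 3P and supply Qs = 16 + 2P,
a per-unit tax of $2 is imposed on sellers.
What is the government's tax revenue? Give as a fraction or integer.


With tax on sellers, new supply: Qs' = 16 + 2(P - 2)
= 12 + 2P
New equilibrium quantity:
Q_new = 242/5
Tax revenue = tax * Q_new = 2 * 242/5 = 484/5

484/5


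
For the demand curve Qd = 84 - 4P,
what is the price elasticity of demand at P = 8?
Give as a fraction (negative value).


dQ/dP = -4
At P = 8: Q = 84 - 4*8 = 52
E = (dQ/dP)(P/Q) = (-4)(8/52) = -8/13

-8/13


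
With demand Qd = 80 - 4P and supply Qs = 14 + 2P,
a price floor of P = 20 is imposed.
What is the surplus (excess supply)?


At P = 20:
Qd = 80 - 4*20 = 0
Qs = 14 + 2*20 = 54
Surplus = Qs - Qd = 54 - 0 = 54

54


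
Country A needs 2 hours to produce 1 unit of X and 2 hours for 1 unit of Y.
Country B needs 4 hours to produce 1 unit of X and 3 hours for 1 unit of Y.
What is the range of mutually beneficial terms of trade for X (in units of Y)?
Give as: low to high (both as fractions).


Opportunity cost of X for Country A = hours_X / hours_Y = 2/2 = 1 units of Y
Opportunity cost of X for Country B = hours_X / hours_Y = 4/3 = 4/3 units of Y
Terms of trade must be between the two opportunity costs.
Range: 1 to 4/3

1 to 4/3


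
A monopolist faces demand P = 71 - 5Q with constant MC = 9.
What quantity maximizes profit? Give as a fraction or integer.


TR = P*Q = (71 - 5Q)Q = 71Q - 5Q^2
MR = dTR/dQ = 71 - 10Q
Set MR = MC:
71 - 10Q = 9
62 = 10Q
Q* = 62/10 = 31/5

31/5


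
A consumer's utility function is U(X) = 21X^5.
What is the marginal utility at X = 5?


MU = dU/dX = 21*5*X^(5-1)
MU = 105*X^4
At X = 5:
MU = 105 * 5^4
MU = 105 * 625 = 65625

65625


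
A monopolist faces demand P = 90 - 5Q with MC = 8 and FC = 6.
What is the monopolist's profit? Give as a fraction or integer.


MR = MC: 90 - 10Q = 8
Q* = 41/5
P* = 90 - 5*41/5 = 49
Profit = (P* - MC)*Q* - FC
= (49 - 8)*41/5 - 6
= 41*41/5 - 6
= 1681/5 - 6 = 1651/5

1651/5


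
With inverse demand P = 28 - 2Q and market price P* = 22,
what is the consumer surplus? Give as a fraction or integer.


Maximum willingness to pay (at Q=0): P_max = 28
Quantity demanded at P* = 22:
Q* = (28 - 22)/2 = 3
CS = (1/2) * Q* * (P_max - P*)
CS = (1/2) * 3 * (28 - 22)
CS = (1/2) * 3 * 6 = 9

9


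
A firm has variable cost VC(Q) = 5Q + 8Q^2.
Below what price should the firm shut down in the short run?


AVC(Q) = VC(Q)/Q = 5 + 8Q
AVC is increasing in Q, so minimum AVC is at Q -> 0+.
Min AVC = 5
The firm should shut down if P < 5.

5


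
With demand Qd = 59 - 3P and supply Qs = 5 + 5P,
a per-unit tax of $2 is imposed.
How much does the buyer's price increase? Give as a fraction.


With a per-unit tax, the buyer's price increase depends on relative slopes.
Supply slope: d = 5, Demand slope: b = 3
Buyer's price increase = d * tax / (b + d)
= 5 * 2 / (3 + 5)
= 10 / 8 = 5/4

5/4


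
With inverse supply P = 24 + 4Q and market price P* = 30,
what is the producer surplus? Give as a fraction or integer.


Minimum supply price (at Q=0): P_min = 24
Quantity supplied at P* = 30:
Q* = (30 - 24)/4 = 3/2
PS = (1/2) * Q* * (P* - P_min)
PS = (1/2) * 3/2 * (30 - 24)
PS = (1/2) * 3/2 * 6 = 9/2

9/2


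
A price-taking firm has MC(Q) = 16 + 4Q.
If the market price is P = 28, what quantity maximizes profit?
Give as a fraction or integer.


In perfect competition, profit is maximized where P = MC.
28 = 16 + 4Q
12 = 4Q
Q* = 12/4 = 3

3


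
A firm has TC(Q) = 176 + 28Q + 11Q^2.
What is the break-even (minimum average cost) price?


AC(Q) = 176/Q + 28 + 11Q
To minimize: dAC/dQ = -176/Q^2 + 11 = 0
Q^2 = 176/11 = 16
Q* = 4
Min AC = 176/4 + 28 + 11*4
Min AC = 44 + 28 + 44 = 116

116


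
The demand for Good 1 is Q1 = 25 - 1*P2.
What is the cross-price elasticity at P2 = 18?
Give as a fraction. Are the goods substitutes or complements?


dQ1/dP2 = -1
At P2 = 18: Q1 = 25 - 1*18 = 7
Exy = (dQ1/dP2)(P2/Q1) = -1 * 18 / 7 = -18/7
Since Exy < 0, the goods are complements.

-18/7 (complements)


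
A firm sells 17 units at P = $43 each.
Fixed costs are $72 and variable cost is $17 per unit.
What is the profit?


Total Revenue = P * Q = 43 * 17 = $731
Total Cost = FC + VC*Q = 72 + 17*17 = $361
Profit = TR - TC = 731 - 361 = $370

$370


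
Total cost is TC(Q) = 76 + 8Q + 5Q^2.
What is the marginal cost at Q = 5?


MC = dTC/dQ = 8 + 2*5*Q
At Q = 5:
MC = 8 + 10*5
MC = 8 + 50 = 58

58


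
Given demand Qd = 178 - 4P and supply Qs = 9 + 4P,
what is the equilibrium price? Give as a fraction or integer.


At equilibrium, Qd = Qs.
178 - 4P = 9 + 4P
178 - 9 = 4P + 4P
169 = 8P
P* = 169/8 = 169/8

169/8


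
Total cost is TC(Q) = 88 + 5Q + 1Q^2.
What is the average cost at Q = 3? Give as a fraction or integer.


TC(3) = 88 + 5*3 + 1*3^2
TC(3) = 88 + 15 + 9 = 112
AC = TC/Q = 112/3 = 112/3

112/3


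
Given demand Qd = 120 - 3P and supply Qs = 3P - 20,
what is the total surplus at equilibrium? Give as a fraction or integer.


Find equilibrium: 120 - 3P = 3P - 20
120 + 20 = 6P
P* = 140/6 = 70/3
Q* = 3*70/3 - 20 = 50
Inverse demand: P = 40 - Q/3, so P_max = 40
Inverse supply: P = 20/3 + Q/3, so P_min = 20/3
CS = (1/2) * 50 * (40 - 70/3) = 1250/3
PS = (1/2) * 50 * (70/3 - 20/3) = 1250/3
TS = CS + PS = 1250/3 + 1250/3 = 2500/3

2500/3


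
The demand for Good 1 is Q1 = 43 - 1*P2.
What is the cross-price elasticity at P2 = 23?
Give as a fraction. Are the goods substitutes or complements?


dQ1/dP2 = -1
At P2 = 23: Q1 = 43 - 1*23 = 20
Exy = (dQ1/dP2)(P2/Q1) = -1 * 23 / 20 = -23/20
Since Exy < 0, the goods are complements.

-23/20 (complements)


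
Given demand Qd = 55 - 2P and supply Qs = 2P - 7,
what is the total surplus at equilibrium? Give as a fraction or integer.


Find equilibrium: 55 - 2P = 2P - 7
55 + 7 = 4P
P* = 62/4 = 31/2
Q* = 2*31/2 - 7 = 24
Inverse demand: P = 55/2 - Q/2, so P_max = 55/2
Inverse supply: P = 7/2 + Q/2, so P_min = 7/2
CS = (1/2) * 24 * (55/2 - 31/2) = 144
PS = (1/2) * 24 * (31/2 - 7/2) = 144
TS = CS + PS = 144 + 144 = 288

288


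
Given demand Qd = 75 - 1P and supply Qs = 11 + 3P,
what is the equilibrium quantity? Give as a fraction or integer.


First find equilibrium price:
75 - 1P = 11 + 3P
P* = 64/4 = 16
Then substitute into demand:
Q* = 75 - 1 * 16 = 59

59


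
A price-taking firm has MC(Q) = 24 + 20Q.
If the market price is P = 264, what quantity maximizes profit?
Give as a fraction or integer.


In perfect competition, profit is maximized where P = MC.
264 = 24 + 20Q
240 = 20Q
Q* = 240/20 = 12

12


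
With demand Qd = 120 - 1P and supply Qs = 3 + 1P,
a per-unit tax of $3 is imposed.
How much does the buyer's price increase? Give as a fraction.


With a per-unit tax, the buyer's price increase depends on relative slopes.
Supply slope: d = 1, Demand slope: b = 1
Buyer's price increase = d * tax / (b + d)
= 1 * 3 / (1 + 1)
= 3 / 2 = 3/2

3/2


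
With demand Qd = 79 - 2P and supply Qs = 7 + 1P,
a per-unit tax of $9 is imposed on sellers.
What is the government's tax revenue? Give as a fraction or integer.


With tax on sellers, new supply: Qs' = 7 + 1(P - 9)
= 1P - 2
New equilibrium quantity:
Q_new = 25
Tax revenue = tax * Q_new = 9 * 25 = 225

225
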